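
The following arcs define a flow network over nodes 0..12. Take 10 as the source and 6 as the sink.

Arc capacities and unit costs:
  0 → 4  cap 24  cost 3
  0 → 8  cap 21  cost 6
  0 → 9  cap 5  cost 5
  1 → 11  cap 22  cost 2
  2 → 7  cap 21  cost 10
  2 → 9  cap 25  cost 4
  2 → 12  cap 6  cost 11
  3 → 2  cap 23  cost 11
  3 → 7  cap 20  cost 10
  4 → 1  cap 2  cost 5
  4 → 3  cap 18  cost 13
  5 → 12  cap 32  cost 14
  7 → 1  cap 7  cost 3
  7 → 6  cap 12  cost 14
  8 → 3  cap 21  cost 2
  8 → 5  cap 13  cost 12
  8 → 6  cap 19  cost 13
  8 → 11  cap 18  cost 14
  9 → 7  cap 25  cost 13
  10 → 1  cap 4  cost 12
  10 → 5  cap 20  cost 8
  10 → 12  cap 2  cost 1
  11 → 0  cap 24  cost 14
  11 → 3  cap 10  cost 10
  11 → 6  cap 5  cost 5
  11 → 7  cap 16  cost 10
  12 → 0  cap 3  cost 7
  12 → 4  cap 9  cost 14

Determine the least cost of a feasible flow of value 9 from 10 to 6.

Minimum cost for 9 units: 293

shortest-cost path #1: 10→1→11→6 push 4 @ unit cost 19 (adds 76)
shortest-cost path #2: 10→12→0→4→1→11→6 push 1 @ unit cost 23 (adds 23)
shortest-cost path #3: 10→12→0→8→6 push 1 @ unit cost 27 (adds 27)
shortest-cost path #4: 10→5→12→0→8→6 push 1 @ unit cost 48 (adds 48)
shortest-cost path #5: 10→5→12→4→0→8→6 push 1 @ unit cost 52 (adds 52)
shortest-cost path #6: 10→5→12→4→1→11→7→6 push 1 @ unit cost 67 (adds 67)
total cost = 293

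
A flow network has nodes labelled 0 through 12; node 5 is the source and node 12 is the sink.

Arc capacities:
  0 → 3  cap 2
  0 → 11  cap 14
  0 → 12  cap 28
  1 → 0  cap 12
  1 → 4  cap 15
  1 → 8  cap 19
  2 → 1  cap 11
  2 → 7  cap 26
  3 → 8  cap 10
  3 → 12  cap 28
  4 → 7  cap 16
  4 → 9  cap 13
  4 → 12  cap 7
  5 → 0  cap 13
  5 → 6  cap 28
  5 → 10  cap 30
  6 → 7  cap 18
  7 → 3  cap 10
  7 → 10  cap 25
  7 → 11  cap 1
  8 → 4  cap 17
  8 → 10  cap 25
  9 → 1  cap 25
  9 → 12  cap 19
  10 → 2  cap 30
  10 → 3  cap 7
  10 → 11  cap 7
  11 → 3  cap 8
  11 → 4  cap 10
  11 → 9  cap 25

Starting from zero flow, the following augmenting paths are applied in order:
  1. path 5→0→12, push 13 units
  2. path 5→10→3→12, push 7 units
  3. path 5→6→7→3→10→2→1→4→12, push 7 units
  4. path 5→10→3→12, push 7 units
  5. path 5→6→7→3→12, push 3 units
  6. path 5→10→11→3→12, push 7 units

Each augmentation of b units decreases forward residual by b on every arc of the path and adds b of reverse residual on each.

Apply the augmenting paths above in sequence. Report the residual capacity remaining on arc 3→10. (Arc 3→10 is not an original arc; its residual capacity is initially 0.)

after path 1 (5→0→12, push 13): res(3,10)=0
after path 2 (5→10→3→12, push 7): res(3,10)=7
after path 3 (5→6→7→3→10→2→1→4→12, push 7): res(3,10)=0
after path 4 (5→10→3→12, push 7): res(3,10)=7
after path 5 (5→6→7→3→12, push 3): res(3,10)=7
after path 6 (5→10→11→3→12, push 7): res(3,10)=7

Residual capacity of (3,10): 7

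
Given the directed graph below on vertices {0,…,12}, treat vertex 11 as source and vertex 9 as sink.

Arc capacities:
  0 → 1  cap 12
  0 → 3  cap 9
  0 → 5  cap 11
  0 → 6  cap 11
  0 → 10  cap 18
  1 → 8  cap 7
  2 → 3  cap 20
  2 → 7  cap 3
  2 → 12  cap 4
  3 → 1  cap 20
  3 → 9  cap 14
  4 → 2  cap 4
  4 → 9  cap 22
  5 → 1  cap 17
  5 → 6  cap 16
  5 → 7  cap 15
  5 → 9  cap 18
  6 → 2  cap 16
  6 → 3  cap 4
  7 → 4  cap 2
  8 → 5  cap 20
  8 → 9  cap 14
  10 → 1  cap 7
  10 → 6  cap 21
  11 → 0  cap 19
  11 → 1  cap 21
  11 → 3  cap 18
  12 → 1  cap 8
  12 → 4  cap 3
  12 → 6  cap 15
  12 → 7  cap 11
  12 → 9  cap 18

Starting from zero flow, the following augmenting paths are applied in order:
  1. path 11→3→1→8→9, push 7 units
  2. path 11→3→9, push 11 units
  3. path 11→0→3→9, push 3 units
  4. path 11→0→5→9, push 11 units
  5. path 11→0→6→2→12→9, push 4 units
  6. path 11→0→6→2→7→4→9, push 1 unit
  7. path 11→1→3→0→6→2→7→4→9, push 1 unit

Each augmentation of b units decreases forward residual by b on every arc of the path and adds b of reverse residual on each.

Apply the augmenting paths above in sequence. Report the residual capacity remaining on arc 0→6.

after path 1 (11→3→1→8→9, push 7): res(0,6)=11
after path 2 (11→3→9, push 11): res(0,6)=11
after path 3 (11→0→3→9, push 3): res(0,6)=11
after path 4 (11→0→5→9, push 11): res(0,6)=11
after path 5 (11→0→6→2→12→9, push 4): res(0,6)=7
after path 6 (11→0→6→2→7→4→9, push 1): res(0,6)=6
after path 7 (11→1→3→0→6→2→7→4→9, push 1): res(0,6)=5

Residual capacity of (0,6): 5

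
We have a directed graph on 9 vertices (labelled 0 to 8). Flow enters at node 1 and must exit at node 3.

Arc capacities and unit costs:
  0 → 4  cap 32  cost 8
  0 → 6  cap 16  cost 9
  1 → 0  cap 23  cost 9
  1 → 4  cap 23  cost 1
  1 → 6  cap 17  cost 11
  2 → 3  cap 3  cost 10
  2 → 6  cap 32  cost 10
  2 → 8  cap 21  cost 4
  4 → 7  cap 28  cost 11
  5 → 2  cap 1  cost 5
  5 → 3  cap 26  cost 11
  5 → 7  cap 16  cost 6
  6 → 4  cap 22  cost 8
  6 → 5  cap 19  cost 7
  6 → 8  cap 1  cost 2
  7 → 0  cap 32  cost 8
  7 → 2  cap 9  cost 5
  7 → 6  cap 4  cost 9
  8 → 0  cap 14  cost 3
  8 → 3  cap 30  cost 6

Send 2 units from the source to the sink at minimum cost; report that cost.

shortest-cost path #1: 1→6→8→3 push 1 @ unit cost 19 (adds 19)
shortest-cost path #2: 1→4→7→2→3 push 1 @ unit cost 27 (adds 27)
total cost = 46

Minimum cost for 2 units: 46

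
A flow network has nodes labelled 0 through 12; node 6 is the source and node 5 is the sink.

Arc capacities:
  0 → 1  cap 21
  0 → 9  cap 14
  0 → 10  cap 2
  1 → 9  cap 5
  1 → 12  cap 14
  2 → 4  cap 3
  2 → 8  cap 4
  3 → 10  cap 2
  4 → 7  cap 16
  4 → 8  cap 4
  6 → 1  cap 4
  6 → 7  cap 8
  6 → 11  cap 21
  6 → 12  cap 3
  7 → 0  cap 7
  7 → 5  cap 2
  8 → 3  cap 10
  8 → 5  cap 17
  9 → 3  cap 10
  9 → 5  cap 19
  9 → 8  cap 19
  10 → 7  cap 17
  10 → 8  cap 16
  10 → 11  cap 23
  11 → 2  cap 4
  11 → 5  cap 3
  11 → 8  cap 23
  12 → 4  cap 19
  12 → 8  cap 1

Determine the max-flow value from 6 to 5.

Maximum flow value: 33

augment #1: 6→7→5 bottleneck 2, total now 2
augment #2: 6→11→5 bottleneck 3, total now 5
augment #3: 6→1→9→5 bottleneck 4, total now 9
augment #4: 6→11→8→5 bottleneck 17, total now 26
augment #5: 6→7→0→9→5 bottleneck 6, total now 32
augment #6: 6→12→4→7→0→9→5 bottleneck 1, total now 33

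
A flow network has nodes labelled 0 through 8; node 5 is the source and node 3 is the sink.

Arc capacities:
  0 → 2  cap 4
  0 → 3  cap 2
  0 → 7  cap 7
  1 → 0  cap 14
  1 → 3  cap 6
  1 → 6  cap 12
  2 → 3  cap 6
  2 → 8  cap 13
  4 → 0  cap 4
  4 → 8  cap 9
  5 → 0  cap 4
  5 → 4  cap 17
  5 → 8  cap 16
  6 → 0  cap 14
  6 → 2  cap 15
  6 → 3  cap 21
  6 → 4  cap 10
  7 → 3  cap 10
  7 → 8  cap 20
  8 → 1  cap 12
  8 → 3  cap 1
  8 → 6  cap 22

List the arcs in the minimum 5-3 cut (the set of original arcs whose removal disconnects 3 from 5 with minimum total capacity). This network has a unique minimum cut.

augment #1: 5→0→3 push 2
augment #2: 5→8→3 push 1
augment #3: 5→0→2→3 push 2
augment #4: 5→8→1→3 push 6
augment #5: 5→8→6→3 push 9
augment #6: 5→4→0→2→3 push 2
augment #7: 5→4→0→7→3 push 2
augment #8: 5→4→8→6→3 push 9
max flow = 33; residual-reachable set from 5 gives S-side
cut edges (S→T): {(4,0), (4,8), (5,0), (5,8)} total cap 33

Min-cut arcs: {(4,0), (4,8), (5,0), (5,8)} (total capacity 33)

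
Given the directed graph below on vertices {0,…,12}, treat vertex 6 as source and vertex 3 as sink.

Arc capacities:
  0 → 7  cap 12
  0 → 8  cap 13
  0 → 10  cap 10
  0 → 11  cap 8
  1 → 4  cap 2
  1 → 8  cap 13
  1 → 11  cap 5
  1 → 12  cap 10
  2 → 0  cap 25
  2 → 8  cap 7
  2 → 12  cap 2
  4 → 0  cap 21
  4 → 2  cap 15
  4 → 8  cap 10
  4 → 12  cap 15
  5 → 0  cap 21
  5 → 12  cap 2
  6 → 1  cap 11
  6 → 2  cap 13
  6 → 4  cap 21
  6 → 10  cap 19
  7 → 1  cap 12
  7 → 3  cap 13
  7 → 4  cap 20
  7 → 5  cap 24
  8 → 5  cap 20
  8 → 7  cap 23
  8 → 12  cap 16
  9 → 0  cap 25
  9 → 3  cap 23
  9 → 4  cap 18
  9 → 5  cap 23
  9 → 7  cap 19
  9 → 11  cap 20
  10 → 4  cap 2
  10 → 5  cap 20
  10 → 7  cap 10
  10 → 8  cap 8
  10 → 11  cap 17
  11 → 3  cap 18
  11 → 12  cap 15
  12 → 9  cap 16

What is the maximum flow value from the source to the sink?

Maximum flow value: 47

augment #1: 6→1→11→3 bottleneck 5, total now 5
augment #2: 6→10→7→3 bottleneck 10, total now 15
augment #3: 6→10→11→3 bottleneck 9, total now 24
augment #4: 6→1→8→7→3 bottleneck 3, total now 27
augment #5: 6→1→12→9→3 bottleneck 3, total now 30
augment #6: 6→2→0→11→3 bottleneck 4, total now 34
augment #7: 6→2→12→9→3 bottleneck 2, total now 36
augment #8: 6→4→12→9→3 bottleneck 11, total now 47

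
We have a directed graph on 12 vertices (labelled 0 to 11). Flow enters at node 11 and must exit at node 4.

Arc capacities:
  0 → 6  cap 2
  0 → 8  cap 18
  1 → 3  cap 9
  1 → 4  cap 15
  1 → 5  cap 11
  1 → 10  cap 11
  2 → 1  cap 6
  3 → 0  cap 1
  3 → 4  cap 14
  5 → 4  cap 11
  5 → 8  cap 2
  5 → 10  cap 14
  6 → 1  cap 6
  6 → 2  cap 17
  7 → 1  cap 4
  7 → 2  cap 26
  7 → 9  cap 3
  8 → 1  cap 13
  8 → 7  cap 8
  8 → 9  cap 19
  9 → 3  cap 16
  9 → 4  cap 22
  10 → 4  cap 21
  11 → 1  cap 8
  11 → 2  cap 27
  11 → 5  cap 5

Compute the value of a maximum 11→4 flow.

Maximum flow value: 19

augment #1: 11→1→4 bottleneck 8, total now 8
augment #2: 11→5→4 bottleneck 5, total now 13
augment #3: 11→2→1→4 bottleneck 6, total now 19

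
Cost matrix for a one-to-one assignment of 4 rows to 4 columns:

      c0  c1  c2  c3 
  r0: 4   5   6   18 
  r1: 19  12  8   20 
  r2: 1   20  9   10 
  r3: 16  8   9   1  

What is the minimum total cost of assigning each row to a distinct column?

optimal assignment: row0→col1 (cost 5), row1→col2 (cost 8), row2→col0 (cost 1), row3→col3 (cost 1)
total = 5 + 8 + 1 + 1 = 15

Minimum assignment cost: 15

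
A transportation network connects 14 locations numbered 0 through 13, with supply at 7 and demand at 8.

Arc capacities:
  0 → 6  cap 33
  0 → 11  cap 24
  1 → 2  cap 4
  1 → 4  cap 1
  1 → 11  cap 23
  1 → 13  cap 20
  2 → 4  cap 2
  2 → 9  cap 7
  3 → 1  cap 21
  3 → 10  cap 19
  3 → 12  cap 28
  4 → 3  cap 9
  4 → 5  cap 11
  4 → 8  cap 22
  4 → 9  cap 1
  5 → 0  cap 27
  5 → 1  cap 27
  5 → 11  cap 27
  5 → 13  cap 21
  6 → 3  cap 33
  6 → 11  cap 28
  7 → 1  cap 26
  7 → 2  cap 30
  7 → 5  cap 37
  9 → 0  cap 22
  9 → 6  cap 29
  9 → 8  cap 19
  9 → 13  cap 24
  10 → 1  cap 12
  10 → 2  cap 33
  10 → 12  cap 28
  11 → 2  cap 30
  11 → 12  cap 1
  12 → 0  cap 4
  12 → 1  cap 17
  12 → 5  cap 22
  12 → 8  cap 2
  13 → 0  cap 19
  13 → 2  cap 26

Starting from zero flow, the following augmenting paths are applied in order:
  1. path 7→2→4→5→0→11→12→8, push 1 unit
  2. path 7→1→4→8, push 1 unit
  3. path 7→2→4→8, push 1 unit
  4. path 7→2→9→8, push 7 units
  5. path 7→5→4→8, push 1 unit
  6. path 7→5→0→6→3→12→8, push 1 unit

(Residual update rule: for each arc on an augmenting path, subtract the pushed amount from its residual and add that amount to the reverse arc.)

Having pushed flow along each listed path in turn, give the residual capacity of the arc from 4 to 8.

after path 1 (7→2→4→5→0→11→12→8, push 1): res(4,8)=22
after path 2 (7→1→4→8, push 1): res(4,8)=21
after path 3 (7→2→4→8, push 1): res(4,8)=20
after path 4 (7→2→9→8, push 7): res(4,8)=20
after path 5 (7→5→4→8, push 1): res(4,8)=19
after path 6 (7→5→0→6→3→12→8, push 1): res(4,8)=19

Residual capacity of (4,8): 19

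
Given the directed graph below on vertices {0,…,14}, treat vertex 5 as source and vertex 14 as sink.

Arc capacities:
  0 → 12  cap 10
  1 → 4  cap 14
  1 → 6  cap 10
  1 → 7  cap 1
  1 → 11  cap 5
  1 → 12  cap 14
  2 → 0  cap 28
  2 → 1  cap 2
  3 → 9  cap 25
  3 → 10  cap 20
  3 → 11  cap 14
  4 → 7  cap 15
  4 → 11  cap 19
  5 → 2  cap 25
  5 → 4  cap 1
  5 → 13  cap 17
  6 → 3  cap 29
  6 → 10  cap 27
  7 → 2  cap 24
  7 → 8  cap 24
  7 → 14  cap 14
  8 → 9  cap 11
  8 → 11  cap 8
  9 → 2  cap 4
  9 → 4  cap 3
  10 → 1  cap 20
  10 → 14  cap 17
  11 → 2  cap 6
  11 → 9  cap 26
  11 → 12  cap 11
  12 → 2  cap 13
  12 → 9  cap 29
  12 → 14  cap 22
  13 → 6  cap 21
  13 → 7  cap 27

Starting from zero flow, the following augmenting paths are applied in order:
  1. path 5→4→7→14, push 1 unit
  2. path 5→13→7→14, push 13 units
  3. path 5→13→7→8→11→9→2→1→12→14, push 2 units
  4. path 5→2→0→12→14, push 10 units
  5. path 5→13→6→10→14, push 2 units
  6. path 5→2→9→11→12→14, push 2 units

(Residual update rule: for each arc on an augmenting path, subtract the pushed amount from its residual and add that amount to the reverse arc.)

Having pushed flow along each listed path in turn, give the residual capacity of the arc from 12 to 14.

Residual capacity of (12,14): 8

after path 1 (5→4→7→14, push 1): res(12,14)=22
after path 2 (5→13→7→14, push 13): res(12,14)=22
after path 3 (5→13→7→8→11→9→2→1→12→14, push 2): res(12,14)=20
after path 4 (5→2→0→12→14, push 10): res(12,14)=10
after path 5 (5→13→6→10→14, push 2): res(12,14)=10
after path 6 (5→2→9→11→12→14, push 2): res(12,14)=8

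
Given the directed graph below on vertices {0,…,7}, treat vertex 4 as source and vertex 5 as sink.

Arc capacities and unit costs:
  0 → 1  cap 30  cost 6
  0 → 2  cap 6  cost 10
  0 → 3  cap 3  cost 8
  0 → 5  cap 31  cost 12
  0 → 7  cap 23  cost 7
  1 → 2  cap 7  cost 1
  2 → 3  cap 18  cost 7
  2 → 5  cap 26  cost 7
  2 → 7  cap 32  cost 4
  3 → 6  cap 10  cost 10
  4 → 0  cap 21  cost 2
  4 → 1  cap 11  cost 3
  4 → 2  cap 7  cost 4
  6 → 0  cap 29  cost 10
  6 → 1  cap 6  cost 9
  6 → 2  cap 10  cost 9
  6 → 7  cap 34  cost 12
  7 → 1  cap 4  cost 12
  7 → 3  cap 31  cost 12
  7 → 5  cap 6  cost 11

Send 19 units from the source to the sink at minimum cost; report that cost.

Minimum cost for 19 units: 224

shortest-cost path #1: 4→2→5 push 7 @ unit cost 11 (adds 77)
shortest-cost path #2: 4→1→2→5 push 7 @ unit cost 11 (adds 77)
shortest-cost path #3: 4→0→5 push 5 @ unit cost 14 (adds 70)
total cost = 224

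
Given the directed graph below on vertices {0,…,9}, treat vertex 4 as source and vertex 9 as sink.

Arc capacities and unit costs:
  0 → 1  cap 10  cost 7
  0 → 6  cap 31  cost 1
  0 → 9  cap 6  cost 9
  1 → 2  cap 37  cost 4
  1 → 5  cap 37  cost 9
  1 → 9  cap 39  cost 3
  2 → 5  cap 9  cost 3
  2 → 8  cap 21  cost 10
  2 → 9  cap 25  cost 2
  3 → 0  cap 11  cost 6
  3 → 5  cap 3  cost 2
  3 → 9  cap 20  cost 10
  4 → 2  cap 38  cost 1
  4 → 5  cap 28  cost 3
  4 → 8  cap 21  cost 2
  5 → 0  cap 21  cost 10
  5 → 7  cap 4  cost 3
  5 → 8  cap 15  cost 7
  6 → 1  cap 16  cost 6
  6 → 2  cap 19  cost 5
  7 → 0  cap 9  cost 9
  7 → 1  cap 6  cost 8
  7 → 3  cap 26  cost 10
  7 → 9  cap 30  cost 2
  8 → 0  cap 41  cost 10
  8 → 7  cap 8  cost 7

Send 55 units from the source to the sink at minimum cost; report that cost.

Minimum cost for 55 units: 590

shortest-cost path #1: 4→2→9 push 25 @ unit cost 3 (adds 75)
shortest-cost path #2: 4→5→7→9 push 4 @ unit cost 8 (adds 32)
shortest-cost path #3: 4→8→7→9 push 8 @ unit cost 11 (adds 88)
shortest-cost path #4: 4→8→0→9 push 6 @ unit cost 21 (adds 126)
shortest-cost path #5: 4→8→0→1→9 push 7 @ unit cost 22 (adds 154)
shortest-cost path #6: 4→5→0→1→9 push 3 @ unit cost 23 (adds 69)
shortest-cost path #7: 4→5→0→6→1→9 push 2 @ unit cost 23 (adds 46)
total cost = 590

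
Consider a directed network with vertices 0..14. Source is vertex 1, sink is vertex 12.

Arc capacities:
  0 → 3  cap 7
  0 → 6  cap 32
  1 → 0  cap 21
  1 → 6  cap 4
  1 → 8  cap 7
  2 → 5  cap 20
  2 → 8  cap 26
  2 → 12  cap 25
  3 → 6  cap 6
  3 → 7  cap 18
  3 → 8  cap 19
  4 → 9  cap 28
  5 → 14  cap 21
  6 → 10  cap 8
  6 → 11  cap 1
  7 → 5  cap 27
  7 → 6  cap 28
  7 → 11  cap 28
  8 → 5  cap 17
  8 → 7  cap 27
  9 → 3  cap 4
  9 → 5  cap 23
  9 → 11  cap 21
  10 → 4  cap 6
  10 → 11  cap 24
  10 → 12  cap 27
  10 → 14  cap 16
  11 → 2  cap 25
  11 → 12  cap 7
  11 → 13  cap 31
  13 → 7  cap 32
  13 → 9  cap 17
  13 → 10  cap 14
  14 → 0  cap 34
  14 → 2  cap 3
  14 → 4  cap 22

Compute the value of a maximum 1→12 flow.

Maximum flow value: 23

augment #1: 1→6→10→12 bottleneck 4, total now 4
augment #2: 1→0→6→10→12 bottleneck 4, total now 8
augment #3: 1→0→6→11→12 bottleneck 1, total now 9
augment #4: 1→8→7→11→12 bottleneck 6, total now 15
augment #5: 1→8→5→14→2→12 bottleneck 1, total now 16
augment #6: 1→0→3→7→11→2→12 bottleneck 7, total now 23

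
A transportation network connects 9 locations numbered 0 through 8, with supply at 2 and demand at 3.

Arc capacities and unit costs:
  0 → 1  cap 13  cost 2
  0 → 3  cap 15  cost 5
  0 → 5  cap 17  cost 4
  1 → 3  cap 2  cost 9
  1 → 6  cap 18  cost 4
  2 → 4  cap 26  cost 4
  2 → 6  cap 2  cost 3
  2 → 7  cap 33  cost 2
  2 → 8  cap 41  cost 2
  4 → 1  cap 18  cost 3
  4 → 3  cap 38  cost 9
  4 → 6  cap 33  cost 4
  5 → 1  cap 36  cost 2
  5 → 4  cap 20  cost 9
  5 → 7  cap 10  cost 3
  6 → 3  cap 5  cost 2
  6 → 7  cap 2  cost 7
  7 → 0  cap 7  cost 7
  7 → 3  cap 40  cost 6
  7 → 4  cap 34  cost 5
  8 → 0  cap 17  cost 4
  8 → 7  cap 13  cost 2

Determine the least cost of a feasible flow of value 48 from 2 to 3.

Minimum cost for 48 units: 407

shortest-cost path #1: 2→6→3 push 2 @ unit cost 5 (adds 10)
shortest-cost path #2: 2→7→3 push 33 @ unit cost 8 (adds 264)
shortest-cost path #3: 2→4→6→3 push 3 @ unit cost 10 (adds 30)
shortest-cost path #4: 2→8→7→3 push 7 @ unit cost 10 (adds 70)
shortest-cost path #5: 2→8→0→3 push 3 @ unit cost 11 (adds 33)
total cost = 407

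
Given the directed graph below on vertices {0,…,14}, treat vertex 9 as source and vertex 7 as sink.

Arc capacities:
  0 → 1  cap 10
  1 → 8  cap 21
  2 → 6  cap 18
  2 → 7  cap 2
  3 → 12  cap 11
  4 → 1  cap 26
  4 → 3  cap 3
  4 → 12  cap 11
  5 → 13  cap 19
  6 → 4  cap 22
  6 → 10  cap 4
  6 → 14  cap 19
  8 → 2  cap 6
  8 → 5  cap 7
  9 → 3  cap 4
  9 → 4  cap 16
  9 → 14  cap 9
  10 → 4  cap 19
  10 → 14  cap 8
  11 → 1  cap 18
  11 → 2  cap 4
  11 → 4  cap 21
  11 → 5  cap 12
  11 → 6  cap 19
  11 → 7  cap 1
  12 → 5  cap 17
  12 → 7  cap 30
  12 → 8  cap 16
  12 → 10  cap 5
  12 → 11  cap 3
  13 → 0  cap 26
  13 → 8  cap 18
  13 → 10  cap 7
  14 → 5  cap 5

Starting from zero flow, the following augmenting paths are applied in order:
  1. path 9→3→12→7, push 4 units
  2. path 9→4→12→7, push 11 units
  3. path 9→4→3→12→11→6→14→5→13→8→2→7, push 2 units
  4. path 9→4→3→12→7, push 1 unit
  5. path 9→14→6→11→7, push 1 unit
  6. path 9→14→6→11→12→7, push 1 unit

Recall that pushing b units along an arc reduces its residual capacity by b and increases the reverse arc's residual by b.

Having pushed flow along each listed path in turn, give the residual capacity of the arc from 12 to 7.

after path 1 (9→3→12→7, push 4): res(12,7)=26
after path 2 (9→4→12→7, push 11): res(12,7)=15
after path 3 (9→4→3→12→11→6→14→5→13→8→2→7, push 2): res(12,7)=15
after path 4 (9→4→3→12→7, push 1): res(12,7)=14
after path 5 (9→14→6→11→7, push 1): res(12,7)=14
after path 6 (9→14→6→11→12→7, push 1): res(12,7)=13

Residual capacity of (12,7): 13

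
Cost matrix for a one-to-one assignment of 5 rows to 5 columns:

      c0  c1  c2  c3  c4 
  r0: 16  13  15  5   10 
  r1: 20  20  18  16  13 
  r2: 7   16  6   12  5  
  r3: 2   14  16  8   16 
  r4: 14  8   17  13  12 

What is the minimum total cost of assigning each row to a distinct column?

Minimum assignment cost: 34

optimal assignment: row0→col3 (cost 5), row1→col4 (cost 13), row2→col2 (cost 6), row3→col0 (cost 2), row4→col1 (cost 8)
total = 5 + 13 + 6 + 2 + 8 = 34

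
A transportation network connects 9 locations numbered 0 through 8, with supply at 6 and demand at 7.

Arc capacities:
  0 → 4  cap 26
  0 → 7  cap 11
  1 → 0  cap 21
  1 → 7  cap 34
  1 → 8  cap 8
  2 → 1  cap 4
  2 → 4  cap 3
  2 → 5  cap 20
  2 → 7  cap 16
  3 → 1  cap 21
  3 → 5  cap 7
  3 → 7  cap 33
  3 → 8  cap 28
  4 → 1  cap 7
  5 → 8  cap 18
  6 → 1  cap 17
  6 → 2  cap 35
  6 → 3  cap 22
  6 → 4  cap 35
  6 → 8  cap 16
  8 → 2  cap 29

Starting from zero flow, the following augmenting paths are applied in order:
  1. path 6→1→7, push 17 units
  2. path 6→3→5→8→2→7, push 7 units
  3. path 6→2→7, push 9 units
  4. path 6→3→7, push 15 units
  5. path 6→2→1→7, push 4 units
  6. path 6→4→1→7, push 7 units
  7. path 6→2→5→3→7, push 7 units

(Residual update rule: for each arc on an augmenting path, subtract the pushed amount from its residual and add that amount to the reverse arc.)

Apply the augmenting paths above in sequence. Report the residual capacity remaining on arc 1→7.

after path 1 (6→1→7, push 17): res(1,7)=17
after path 2 (6→3→5→8→2→7, push 7): res(1,7)=17
after path 3 (6→2→7, push 9): res(1,7)=17
after path 4 (6→3→7, push 15): res(1,7)=17
after path 5 (6→2→1→7, push 4): res(1,7)=13
after path 6 (6→4→1→7, push 7): res(1,7)=6
after path 7 (6→2→5→3→7, push 7): res(1,7)=6

Residual capacity of (1,7): 6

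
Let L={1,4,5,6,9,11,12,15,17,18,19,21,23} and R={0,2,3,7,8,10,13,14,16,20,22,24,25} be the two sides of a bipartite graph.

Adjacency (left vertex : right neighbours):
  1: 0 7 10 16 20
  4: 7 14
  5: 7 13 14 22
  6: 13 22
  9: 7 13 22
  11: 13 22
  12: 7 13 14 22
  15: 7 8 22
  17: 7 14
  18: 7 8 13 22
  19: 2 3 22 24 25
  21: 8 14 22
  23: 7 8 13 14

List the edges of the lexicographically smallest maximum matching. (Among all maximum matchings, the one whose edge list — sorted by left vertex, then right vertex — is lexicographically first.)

|M| = 7 (so the lex-smallest maximum matching has 7 edges)
process left vertices in ascending order; for each, take the smallest-labelled available neighbour that still permits 7 edges overall, or leave it unmatched if none does
lex-smallest matching: {1-0, 4-7, 5-13, 6-22, 12-14, 15-8, 19-2}

Lex-smallest maximum matching: {(1,0), (4,7), (5,13), (6,22), (12,14), (15,8), (19,2)}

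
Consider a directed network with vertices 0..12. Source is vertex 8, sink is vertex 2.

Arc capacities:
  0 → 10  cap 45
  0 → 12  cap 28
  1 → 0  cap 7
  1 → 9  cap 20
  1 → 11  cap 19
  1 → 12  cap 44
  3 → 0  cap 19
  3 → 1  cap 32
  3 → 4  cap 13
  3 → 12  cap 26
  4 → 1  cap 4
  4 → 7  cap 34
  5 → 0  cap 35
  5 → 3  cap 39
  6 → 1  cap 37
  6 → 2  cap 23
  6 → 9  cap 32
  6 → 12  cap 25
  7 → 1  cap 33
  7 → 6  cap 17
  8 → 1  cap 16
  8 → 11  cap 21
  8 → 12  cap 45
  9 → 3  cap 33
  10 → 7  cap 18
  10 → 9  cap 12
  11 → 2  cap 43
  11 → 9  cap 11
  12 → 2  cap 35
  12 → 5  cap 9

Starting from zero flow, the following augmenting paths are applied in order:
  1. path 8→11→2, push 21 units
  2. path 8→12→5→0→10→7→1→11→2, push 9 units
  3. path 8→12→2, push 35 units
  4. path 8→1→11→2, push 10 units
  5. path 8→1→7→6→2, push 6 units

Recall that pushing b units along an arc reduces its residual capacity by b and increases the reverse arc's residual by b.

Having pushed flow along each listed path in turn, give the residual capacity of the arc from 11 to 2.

after path 1 (8→11→2, push 21): res(11,2)=22
after path 2 (8→12→5→0→10→7→1→11→2, push 9): res(11,2)=13
after path 3 (8→12→2, push 35): res(11,2)=13
after path 4 (8→1→11→2, push 10): res(11,2)=3
after path 5 (8→1→7→6→2, push 6): res(11,2)=3

Residual capacity of (11,2): 3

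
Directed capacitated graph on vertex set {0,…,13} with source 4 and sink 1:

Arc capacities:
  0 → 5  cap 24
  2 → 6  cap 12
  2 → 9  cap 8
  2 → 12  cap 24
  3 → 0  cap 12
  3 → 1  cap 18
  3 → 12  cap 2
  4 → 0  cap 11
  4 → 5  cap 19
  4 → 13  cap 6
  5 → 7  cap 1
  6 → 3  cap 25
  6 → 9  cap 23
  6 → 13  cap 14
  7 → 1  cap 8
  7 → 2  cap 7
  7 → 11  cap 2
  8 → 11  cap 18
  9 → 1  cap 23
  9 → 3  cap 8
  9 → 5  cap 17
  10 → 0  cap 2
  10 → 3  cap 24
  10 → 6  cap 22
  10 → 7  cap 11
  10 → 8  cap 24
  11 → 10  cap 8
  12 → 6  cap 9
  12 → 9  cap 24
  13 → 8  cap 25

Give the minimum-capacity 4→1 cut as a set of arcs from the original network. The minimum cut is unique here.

augment #1: 4→5→7→1 push 1
augment #2: 4→13→8→11→10→3→1 push 6
max flow = 7; residual-reachable set from 4 gives S-side
cut edges (S→T): {(4,13), (5,7)} total cap 7

Min-cut arcs: {(4,13), (5,7)} (total capacity 7)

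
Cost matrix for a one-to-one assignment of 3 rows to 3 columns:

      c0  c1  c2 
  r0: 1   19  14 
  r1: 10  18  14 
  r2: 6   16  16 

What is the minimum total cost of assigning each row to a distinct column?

optimal assignment: row0→col0 (cost 1), row1→col2 (cost 14), row2→col1 (cost 16)
total = 1 + 14 + 16 = 31

Minimum assignment cost: 31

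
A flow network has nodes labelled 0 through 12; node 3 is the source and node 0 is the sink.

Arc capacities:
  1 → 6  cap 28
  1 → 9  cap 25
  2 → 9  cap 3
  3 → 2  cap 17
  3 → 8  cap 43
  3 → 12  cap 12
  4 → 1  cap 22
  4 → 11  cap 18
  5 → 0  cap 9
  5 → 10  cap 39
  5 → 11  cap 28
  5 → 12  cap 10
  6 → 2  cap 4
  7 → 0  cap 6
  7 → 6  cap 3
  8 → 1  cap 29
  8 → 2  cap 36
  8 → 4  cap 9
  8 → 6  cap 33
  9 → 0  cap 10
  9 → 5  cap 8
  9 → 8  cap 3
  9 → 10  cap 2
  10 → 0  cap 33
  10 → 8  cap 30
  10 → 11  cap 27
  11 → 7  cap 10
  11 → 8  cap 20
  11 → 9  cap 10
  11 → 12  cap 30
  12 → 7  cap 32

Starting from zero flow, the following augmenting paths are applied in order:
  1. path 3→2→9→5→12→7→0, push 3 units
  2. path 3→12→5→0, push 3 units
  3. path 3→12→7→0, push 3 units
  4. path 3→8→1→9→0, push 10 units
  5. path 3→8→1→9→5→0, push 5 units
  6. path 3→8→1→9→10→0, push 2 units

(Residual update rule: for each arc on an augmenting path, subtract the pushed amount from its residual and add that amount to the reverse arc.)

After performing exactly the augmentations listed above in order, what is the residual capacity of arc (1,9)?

Residual capacity of (1,9): 8

after path 1 (3→2→9→5→12→7→0, push 3): res(1,9)=25
after path 2 (3→12→5→0, push 3): res(1,9)=25
after path 3 (3→12→7→0, push 3): res(1,9)=25
after path 4 (3→8→1→9→0, push 10): res(1,9)=15
after path 5 (3→8→1→9→5→0, push 5): res(1,9)=10
after path 6 (3→8→1→9→10→0, push 2): res(1,9)=8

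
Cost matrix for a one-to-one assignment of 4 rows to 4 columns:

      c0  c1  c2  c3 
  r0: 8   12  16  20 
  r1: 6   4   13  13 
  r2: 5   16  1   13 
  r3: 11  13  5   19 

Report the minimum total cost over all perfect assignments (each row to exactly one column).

Minimum assignment cost: 30

optimal assignment: row0→col0 (cost 8), row1→col1 (cost 4), row2→col3 (cost 13), row3→col2 (cost 5)
total = 8 + 4 + 13 + 5 = 30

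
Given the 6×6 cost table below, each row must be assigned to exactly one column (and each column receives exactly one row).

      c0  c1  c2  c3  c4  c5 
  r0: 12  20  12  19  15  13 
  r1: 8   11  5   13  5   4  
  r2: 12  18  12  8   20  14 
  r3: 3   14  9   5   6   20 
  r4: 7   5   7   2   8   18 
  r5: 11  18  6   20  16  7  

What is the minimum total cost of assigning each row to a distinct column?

one of 2 optimal assignments: row0→col2 (cost 12), row1→col4 (cost 5), row2→col3 (cost 8), row3→col0 (cost 3), row4→col1 (cost 5), row5→col5 (cost 7)
total = 12 + 5 + 8 + 3 + 5 + 7 = 40

Minimum assignment cost: 40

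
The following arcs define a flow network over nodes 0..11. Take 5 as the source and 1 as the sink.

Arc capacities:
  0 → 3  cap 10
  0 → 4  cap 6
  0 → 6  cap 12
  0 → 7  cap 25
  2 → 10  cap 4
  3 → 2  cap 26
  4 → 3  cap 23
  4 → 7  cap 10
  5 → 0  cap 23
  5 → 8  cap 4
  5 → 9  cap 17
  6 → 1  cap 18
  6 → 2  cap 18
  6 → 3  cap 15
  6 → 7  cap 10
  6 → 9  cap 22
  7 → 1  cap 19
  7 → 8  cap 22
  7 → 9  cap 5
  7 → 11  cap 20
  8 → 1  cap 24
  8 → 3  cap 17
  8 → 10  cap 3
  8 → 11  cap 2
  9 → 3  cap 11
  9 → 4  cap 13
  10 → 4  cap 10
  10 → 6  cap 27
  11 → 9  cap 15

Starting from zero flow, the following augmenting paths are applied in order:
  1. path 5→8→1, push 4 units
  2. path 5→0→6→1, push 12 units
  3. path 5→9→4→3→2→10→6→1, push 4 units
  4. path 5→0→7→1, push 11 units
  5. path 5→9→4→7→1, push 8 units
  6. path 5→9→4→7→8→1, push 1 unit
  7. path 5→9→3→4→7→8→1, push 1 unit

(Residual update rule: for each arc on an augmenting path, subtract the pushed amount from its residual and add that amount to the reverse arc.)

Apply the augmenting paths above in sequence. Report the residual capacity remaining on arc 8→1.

Residual capacity of (8,1): 18

after path 1 (5→8→1, push 4): res(8,1)=20
after path 2 (5→0→6→1, push 12): res(8,1)=20
after path 3 (5→9→4→3→2→10→6→1, push 4): res(8,1)=20
after path 4 (5→0→7→1, push 11): res(8,1)=20
after path 5 (5→9→4→7→1, push 8): res(8,1)=20
after path 6 (5→9→4→7→8→1, push 1): res(8,1)=19
after path 7 (5→9→3→4→7→8→1, push 1): res(8,1)=18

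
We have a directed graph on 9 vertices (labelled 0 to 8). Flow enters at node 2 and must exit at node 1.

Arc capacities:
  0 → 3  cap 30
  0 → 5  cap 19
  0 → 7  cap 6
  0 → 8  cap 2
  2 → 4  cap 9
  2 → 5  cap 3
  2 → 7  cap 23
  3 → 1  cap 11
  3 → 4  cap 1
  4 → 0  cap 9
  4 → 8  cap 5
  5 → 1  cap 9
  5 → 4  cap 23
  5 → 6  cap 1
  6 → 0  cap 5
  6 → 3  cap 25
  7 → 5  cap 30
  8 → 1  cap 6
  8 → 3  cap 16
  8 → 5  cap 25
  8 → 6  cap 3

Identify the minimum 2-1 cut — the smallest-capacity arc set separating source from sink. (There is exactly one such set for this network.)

Min-cut arcs: {(4,0), (4,8), (5,1), (5,6)} (total capacity 24)

augment #1: 2→5→1 push 3
augment #2: 2→4→8→1 push 5
augment #3: 2→7→5→1 push 6
augment #4: 2→4→0→3→1 push 4
augment #5: 2→7→5→6→3→1 push 1
augment #6: 2→7→5→4→0→3→1 push 5
max flow = 24; residual-reachable set from 2 gives S-side
cut edges (S→T): {(4,0), (4,8), (5,1), (5,6)} total cap 24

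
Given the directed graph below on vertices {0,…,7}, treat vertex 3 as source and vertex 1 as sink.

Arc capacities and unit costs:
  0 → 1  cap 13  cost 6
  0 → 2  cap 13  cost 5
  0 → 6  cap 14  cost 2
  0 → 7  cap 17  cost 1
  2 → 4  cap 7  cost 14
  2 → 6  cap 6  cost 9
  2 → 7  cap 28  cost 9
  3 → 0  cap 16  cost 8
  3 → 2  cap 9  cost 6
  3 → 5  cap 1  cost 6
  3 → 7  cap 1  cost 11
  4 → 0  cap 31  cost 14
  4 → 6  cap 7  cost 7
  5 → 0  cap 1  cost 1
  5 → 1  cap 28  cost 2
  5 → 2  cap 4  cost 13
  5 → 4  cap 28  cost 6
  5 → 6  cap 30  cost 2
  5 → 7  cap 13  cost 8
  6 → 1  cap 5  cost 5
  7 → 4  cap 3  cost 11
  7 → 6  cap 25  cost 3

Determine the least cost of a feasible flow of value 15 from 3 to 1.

Minimum cost for 15 units: 205

shortest-cost path #1: 3→5→1 push 1 @ unit cost 8 (adds 8)
shortest-cost path #2: 3→0→1 push 13 @ unit cost 14 (adds 182)
shortest-cost path #3: 3→0→6→1 push 1 @ unit cost 15 (adds 15)
total cost = 205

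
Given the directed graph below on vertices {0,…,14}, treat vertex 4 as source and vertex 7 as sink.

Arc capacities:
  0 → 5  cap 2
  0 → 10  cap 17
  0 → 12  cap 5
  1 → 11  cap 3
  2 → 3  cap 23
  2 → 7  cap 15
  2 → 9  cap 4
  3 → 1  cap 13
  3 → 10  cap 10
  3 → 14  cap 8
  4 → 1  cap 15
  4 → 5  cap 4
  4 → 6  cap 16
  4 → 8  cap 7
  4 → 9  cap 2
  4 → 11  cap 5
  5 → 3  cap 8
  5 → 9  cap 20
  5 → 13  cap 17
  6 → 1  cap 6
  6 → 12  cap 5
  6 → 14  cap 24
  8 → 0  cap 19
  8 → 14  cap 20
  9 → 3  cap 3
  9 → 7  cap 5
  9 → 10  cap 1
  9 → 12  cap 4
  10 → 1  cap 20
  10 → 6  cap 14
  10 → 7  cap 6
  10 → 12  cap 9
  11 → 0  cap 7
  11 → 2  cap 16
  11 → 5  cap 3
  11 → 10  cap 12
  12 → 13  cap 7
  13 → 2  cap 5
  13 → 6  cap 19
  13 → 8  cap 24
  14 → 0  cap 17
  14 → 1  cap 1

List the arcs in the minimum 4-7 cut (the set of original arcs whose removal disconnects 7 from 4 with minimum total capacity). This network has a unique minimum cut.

Min-cut arcs: {(1,11), (4,11), (9,7), (10,7), (13,2)} (total capacity 24)

augment #1: 4→9→7 push 2
augment #2: 4→5→9→7 push 3
augment #3: 4→11→2→7 push 5
augment #4: 4→1→11→2→7 push 3
augment #5: 4→5→3→10→7 push 1
augment #6: 4→8→0→10→7 push 5
augment #7: 4→6→12→13→2→7 push 5
max flow = 24; residual-reachable set from 4 gives S-side
cut edges (S→T): {(1,11), (4,11), (9,7), (10,7), (13,2)} total cap 24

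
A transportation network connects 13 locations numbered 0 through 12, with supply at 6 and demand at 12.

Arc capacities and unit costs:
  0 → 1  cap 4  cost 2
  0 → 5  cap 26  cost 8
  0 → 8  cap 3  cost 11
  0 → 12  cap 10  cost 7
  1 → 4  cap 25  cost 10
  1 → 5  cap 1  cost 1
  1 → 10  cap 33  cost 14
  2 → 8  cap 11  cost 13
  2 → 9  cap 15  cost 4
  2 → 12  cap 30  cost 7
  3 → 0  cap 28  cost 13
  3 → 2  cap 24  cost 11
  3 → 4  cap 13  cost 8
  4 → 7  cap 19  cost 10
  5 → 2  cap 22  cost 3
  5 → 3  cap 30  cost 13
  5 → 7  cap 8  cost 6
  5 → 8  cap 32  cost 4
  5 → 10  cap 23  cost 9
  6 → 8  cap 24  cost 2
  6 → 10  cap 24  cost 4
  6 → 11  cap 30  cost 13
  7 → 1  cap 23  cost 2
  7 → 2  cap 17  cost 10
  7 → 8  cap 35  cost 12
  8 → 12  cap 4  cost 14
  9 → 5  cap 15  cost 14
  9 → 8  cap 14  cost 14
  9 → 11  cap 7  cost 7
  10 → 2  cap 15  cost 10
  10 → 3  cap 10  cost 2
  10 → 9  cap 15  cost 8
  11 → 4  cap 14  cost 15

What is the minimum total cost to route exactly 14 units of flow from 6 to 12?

Minimum cost for 14 units: 274

shortest-cost path #1: 6→8→12 push 4 @ unit cost 16 (adds 64)
shortest-cost path #2: 6→10→2→12 push 10 @ unit cost 21 (adds 210)
total cost = 274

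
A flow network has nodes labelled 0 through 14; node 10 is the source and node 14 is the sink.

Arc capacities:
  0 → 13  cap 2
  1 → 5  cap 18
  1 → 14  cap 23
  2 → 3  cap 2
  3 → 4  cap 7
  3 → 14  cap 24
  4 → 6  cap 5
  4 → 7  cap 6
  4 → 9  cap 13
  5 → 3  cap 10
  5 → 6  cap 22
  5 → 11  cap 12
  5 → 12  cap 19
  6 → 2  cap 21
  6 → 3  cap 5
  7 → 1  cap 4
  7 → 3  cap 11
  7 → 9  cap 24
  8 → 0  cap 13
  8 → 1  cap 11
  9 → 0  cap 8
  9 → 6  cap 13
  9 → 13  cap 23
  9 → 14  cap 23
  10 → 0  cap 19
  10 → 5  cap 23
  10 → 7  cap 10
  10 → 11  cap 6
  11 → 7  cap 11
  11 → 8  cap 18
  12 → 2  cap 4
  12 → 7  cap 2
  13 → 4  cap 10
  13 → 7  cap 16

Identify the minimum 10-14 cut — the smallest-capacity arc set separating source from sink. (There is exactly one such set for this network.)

augment #1: 10→5→3→14 push 10
augment #2: 10→7→1→14 push 4
augment #3: 10→7→3→14 push 6
augment #4: 10→5→6→3→14 push 5
augment #5: 10→11→7→3→14 push 3
augment #6: 10→11→7→9→14 push 3
augment #7: 10→0→13→4→9→14 push 2
augment #8: 10→5→11→7→9→14 push 5
augment #9: 10→5→11→8→1→14 push 3
max flow = 41; residual-reachable set from 10 gives S-side
cut edges (S→T): {(0,13), (10,5), (10,7), (10,11)} total cap 41

Min-cut arcs: {(0,13), (10,5), (10,7), (10,11)} (total capacity 41)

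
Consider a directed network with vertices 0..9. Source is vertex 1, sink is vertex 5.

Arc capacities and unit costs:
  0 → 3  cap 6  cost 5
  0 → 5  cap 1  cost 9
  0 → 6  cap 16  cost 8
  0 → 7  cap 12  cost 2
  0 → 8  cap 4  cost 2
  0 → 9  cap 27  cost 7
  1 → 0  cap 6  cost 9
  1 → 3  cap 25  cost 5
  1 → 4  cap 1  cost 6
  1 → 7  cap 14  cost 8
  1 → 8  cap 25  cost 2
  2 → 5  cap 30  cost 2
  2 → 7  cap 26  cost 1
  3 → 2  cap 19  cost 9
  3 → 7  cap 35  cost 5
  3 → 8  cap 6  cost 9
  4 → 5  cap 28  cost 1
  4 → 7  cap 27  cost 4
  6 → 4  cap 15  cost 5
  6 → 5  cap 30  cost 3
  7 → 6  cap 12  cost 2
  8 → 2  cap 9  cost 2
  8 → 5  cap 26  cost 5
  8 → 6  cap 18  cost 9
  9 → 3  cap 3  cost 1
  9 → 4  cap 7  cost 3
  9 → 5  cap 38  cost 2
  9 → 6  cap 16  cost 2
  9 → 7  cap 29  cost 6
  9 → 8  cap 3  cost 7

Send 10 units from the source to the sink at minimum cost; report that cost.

Minimum cost for 10 units: 61

shortest-cost path #1: 1→8→2→5 push 9 @ unit cost 6 (adds 54)
shortest-cost path #2: 1→4→5 push 1 @ unit cost 7 (adds 7)
total cost = 61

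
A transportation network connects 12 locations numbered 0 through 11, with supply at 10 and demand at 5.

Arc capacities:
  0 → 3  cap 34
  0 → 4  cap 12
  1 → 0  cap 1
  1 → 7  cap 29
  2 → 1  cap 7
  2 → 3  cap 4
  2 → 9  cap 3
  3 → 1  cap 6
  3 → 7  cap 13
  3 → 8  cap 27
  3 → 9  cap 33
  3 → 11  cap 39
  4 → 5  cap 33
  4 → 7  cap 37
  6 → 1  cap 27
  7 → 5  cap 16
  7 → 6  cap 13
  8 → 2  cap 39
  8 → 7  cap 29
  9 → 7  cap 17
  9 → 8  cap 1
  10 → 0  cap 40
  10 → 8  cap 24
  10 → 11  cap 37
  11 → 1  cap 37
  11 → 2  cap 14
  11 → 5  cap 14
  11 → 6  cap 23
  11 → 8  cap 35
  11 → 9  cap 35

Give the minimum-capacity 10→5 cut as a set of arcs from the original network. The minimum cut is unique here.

Min-cut arcs: {(0,4), (7,5), (11,5)} (total capacity 42)

augment #1: 10→11→5 push 14
augment #2: 10→0→4→5 push 12
augment #3: 10→8→7→5 push 16
max flow = 42; residual-reachable set from 10 gives S-side
cut edges (S→T): {(0,4), (7,5), (11,5)} total cap 42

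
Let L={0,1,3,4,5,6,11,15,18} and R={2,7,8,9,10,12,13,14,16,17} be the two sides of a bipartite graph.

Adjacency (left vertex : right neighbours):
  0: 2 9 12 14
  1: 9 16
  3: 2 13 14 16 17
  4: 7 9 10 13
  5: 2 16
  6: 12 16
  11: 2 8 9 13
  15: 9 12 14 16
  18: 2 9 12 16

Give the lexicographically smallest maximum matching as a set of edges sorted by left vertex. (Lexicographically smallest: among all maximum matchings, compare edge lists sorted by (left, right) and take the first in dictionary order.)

|M| = 8 (so the lex-smallest maximum matching has 8 edges)
process left vertices in ascending order; for each, take the smallest-labelled available neighbour that still permits 8 edges overall, or leave it unmatched if none does
lex-smallest matching: {0-2, 1-9, 3-13, 4-7, 5-16, 6-12, 11-8, 15-14}

Lex-smallest maximum matching: {(0,2), (1,9), (3,13), (4,7), (5,16), (6,12), (11,8), (15,14)}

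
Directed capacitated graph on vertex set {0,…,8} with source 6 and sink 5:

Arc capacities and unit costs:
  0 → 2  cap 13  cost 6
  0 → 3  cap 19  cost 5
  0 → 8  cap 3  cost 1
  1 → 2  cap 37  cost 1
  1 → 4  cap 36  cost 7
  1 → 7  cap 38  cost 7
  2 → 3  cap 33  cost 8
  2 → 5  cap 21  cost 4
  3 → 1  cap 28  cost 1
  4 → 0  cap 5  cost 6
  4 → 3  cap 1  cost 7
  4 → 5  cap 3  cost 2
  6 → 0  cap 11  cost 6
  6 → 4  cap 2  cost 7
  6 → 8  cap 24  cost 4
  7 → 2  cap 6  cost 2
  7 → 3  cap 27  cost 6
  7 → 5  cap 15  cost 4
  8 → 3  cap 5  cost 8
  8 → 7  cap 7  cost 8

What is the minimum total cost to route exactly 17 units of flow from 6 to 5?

shortest-cost path #1: 6→4→5 push 2 @ unit cost 9 (adds 18)
shortest-cost path #2: 6→0→2→5 push 11 @ unit cost 16 (adds 176)
shortest-cost path #3: 6→8→7→5 push 4 @ unit cost 16 (adds 64)
total cost = 258

Minimum cost for 17 units: 258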